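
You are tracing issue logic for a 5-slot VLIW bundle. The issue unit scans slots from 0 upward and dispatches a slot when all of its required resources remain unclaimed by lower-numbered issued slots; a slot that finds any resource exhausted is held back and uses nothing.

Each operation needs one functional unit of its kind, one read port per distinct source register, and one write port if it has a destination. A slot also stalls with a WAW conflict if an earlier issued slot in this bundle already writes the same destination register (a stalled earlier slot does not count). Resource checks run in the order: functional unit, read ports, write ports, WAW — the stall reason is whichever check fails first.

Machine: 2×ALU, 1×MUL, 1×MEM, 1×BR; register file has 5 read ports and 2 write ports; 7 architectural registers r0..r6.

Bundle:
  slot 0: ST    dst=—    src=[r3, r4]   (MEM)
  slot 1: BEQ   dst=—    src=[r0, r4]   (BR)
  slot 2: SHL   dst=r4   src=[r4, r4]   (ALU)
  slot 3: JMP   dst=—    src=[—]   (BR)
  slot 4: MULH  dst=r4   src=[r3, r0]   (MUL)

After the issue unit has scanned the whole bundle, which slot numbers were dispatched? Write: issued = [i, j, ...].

(0) want 1×MEM +2rd +0wr — yes → AL2|MU1|ME0|BR1|rd3|wr2
(1) want 1×BR +2rd +0wr — yes → AL2|MU1|ME0|BR0|rd1|wr2
(2) want 1×ALU +1rd +1wr — yes → AL1|MU1|ME0|BR0|rd0|wr1
(3) want 1×BR +0rd +0wr — FU → AL1|MU1|ME0|BR0|rd0|wr1
(4) want 1×MUL +2rd +1wr — RD_PORT → AL1|MU1|ME0|BR0|rd0|wr1

issued = [0, 1, 2]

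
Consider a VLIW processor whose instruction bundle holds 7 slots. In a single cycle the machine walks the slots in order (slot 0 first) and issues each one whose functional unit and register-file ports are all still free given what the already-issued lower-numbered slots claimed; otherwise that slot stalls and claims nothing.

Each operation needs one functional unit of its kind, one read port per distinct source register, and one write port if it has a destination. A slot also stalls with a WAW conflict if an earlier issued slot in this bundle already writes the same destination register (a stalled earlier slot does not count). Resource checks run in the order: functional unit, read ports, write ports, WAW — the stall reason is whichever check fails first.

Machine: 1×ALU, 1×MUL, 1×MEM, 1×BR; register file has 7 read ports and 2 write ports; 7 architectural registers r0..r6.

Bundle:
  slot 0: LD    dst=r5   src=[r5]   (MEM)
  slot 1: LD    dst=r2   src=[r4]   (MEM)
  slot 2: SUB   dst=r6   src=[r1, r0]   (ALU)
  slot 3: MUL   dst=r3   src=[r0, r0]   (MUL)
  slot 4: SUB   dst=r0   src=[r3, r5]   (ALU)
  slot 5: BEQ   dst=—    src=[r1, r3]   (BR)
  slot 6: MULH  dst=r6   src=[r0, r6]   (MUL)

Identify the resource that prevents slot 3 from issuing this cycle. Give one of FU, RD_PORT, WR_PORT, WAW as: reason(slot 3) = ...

reason(slot 3) = WR_PORT

[0] MEM needs rd=1 wr=1: ok; after: ALU=1 MUL=1 MEM=0 BR=1, R=6, W=1
[1] MEM needs rd=1 wr=1: FU; after: ALU=1 MUL=1 MEM=0 BR=1, R=6, W=1
[2] ALU needs rd=2 wr=1: ok; after: ALU=0 MUL=1 MEM=0 BR=1, R=4, W=0
[3] MUL needs rd=1 wr=1: WR_PORT; after: ALU=0 MUL=1 MEM=0 BR=1, R=4, W=0
[4] ALU needs rd=2 wr=1: FU; after: ALU=0 MUL=1 MEM=0 BR=1, R=4, W=0
[5] BR needs rd=2 wr=0: ok; after: ALU=0 MUL=1 MEM=0 BR=0, R=2, W=0
[6] MUL needs rd=2 wr=1: WR_PORT; after: ALU=0 MUL=1 MEM=0 BR=0, R=2, W=0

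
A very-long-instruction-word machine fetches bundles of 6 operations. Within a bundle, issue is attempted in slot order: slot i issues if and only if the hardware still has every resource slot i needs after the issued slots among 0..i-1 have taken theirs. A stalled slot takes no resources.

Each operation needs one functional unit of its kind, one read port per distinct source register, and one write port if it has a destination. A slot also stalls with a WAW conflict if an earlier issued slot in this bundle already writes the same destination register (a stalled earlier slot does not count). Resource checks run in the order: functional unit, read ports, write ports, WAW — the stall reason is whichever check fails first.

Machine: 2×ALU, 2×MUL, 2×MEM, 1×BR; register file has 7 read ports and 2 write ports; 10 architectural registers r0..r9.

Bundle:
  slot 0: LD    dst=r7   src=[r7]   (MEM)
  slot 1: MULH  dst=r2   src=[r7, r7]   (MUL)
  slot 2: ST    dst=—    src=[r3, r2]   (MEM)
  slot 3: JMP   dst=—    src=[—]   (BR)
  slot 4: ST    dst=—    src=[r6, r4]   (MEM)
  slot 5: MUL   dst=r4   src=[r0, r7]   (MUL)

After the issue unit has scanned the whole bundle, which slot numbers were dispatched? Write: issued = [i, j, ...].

issued = [0, 1, 2, 3]

  0. MEM→r7 ⇒ go  {2A/2Mu/1Ld/1B | 6r 1w}
  1. MUL→r2 ⇒ go  {2A/1Mu/1Ld/1B | 5r 0w}
  2. MEM ⇒ go  {2A/1Mu/0Ld/1B | 3r 0w}
  3. BR ⇒ go  {2A/1Mu/0Ld/0B | 3r 0w}
  4. MEM ⇒ no(FU)  {2A/1Mu/0Ld/0B | 3r 0w}
  5. MUL→r4 ⇒ no(WR_PORT)  {2A/1Mu/0Ld/0B | 3r 0w}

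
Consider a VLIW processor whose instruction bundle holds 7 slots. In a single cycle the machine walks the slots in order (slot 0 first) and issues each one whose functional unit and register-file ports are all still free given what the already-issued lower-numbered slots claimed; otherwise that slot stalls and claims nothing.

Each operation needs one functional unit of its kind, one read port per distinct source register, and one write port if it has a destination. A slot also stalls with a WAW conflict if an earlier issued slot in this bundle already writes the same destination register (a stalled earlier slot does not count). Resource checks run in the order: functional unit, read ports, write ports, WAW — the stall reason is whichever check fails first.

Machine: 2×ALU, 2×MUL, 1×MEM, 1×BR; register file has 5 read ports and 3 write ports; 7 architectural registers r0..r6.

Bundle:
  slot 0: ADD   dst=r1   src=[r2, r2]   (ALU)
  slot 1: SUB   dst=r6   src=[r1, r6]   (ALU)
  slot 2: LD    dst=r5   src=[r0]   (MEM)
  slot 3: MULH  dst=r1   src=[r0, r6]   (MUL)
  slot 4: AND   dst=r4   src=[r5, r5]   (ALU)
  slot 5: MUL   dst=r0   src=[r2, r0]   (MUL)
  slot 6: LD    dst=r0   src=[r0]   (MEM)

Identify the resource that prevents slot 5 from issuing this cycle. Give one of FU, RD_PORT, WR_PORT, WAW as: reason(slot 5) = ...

  0. ALU→r1 ⇒ go  {1A/2Mu/1Ld/1B | 4r 2w}
  1. ALU→r6 ⇒ go  {0A/2Mu/1Ld/1B | 2r 1w}
  2. MEM→r5 ⇒ go  {0A/2Mu/0Ld/1B | 1r 0w}
  3. MUL→r1 ⇒ no(RD_PORT)  {0A/2Mu/0Ld/1B | 1r 0w}
  4. ALU→r4 ⇒ no(FU)  {0A/2Mu/0Ld/1B | 1r 0w}
  5. MUL→r0 ⇒ no(RD_PORT)  {0A/2Mu/0Ld/1B | 1r 0w}
  6. MEM→r0 ⇒ no(FU)  {0A/2Mu/0Ld/1B | 1r 0w}

reason(slot 5) = RD_PORT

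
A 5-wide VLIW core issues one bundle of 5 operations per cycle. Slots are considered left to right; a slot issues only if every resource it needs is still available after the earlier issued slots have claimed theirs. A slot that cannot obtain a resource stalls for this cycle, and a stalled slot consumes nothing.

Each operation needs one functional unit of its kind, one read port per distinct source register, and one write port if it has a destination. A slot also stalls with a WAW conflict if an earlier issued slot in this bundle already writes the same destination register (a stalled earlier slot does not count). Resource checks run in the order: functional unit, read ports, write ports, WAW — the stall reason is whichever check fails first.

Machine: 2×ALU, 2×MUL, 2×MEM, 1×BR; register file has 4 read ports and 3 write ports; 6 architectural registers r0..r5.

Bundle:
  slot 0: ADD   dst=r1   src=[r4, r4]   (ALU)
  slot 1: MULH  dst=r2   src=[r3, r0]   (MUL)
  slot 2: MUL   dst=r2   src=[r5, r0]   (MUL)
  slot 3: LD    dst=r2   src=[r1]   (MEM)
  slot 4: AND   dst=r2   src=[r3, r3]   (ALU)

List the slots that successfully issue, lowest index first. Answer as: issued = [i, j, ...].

issued = [0, 1]

(0) want 1×ALU +1rd +1wr — yes → AL1|MU2|ME2|BR1|rd3|wr2
(1) want 1×MUL +2rd +1wr — yes → AL1|MU1|ME2|BR1|rd1|wr1
(2) want 1×MUL +2rd +1wr — RD_PORT → AL1|MU1|ME2|BR1|rd1|wr1
(3) want 1×MEM +1rd +1wr — WAW → AL1|MU1|ME2|BR1|rd1|wr1
(4) want 1×ALU +1rd +1wr — WAW → AL1|MU1|ME2|BR1|rd1|wr1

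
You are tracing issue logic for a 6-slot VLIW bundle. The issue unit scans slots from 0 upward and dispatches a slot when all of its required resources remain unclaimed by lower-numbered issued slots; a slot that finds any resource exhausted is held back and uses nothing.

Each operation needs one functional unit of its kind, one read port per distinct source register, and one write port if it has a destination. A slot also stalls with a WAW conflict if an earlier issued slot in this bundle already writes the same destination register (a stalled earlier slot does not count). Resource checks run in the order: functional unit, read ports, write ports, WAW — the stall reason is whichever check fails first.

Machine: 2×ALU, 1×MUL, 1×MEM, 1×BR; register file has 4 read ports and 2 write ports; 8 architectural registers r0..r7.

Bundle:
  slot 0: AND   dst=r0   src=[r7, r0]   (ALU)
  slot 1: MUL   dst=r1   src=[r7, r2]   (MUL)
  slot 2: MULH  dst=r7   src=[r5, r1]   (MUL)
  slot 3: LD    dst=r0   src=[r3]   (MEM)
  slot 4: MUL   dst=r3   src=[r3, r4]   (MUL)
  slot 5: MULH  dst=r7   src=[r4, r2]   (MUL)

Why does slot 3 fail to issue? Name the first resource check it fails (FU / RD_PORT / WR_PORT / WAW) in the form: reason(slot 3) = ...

reason(slot 3) = RD_PORT

slot 0 (ALU): ISSUE — free A1,Mu1,Ld1,B1 rp2 wp1
slot 1 (MUL): ISSUE — free A1,Mu0,Ld1,B1 rp0 wp0
slot 2 (MUL): stall FU — free A1,Mu0,Ld1,B1 rp0 wp0
slot 3 (MEM): stall RD_PORT — free A1,Mu0,Ld1,B1 rp0 wp0
slot 4 (MUL): stall FU — free A1,Mu0,Ld1,B1 rp0 wp0
slot 5 (MUL): stall FU — free A1,Mu0,Ld1,B1 rp0 wp0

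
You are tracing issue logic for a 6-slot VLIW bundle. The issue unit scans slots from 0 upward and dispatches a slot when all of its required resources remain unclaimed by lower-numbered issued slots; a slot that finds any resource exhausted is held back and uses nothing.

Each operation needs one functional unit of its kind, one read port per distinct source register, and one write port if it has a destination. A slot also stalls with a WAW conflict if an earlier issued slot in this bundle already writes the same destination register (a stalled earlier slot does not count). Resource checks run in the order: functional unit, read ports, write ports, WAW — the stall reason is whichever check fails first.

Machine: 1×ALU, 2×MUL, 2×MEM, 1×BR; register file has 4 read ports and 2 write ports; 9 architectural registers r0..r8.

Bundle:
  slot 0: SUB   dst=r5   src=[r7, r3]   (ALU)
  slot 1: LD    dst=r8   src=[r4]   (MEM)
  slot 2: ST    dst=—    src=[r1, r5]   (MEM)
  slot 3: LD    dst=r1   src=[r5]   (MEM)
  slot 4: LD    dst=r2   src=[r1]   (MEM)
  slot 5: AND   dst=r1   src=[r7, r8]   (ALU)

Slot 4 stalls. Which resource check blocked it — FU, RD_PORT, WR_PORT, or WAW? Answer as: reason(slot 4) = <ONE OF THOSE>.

reason(slot 4) = WR_PORT

#0 ALU src=r7,r3 dispatched  <A:0 Mu:2 Ld:2 B:1 rd:2 wr:1>
#1 MEM src=r4 dispatched  <A:0 Mu:2 Ld:1 B:1 rd:1 wr:0>
#2 MEM src=r1,r5 held:RD_PORT  <A:0 Mu:2 Ld:1 B:1 rd:1 wr:0>
#3 MEM src=r5 held:WR_PORT  <A:0 Mu:2 Ld:1 B:1 rd:1 wr:0>
#4 MEM src=r1 held:WR_PORT  <A:0 Mu:2 Ld:1 B:1 rd:1 wr:0>
#5 ALU src=r7,r8 held:FU  <A:0 Mu:2 Ld:1 B:1 rd:1 wr:0>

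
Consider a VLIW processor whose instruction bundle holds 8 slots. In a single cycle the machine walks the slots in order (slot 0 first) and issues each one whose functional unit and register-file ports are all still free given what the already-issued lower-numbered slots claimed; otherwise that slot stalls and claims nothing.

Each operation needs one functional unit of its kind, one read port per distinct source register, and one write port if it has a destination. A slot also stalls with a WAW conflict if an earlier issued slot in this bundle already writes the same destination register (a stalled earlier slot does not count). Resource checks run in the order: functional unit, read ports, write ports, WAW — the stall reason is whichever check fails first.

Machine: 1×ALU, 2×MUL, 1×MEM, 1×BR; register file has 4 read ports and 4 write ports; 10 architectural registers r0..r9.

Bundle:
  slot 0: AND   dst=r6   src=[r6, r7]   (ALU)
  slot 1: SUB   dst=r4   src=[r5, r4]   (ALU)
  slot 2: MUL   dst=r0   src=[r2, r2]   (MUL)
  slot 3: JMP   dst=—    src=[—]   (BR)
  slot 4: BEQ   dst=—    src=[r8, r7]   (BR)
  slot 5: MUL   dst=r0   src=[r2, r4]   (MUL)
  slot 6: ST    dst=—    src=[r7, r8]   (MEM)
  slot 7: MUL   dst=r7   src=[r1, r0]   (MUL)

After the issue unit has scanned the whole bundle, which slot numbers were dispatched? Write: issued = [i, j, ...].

issued = [0, 2, 3]

(0) want 1×ALU +2rd +1wr — yes → AL0|MU2|ME1|BR1|rd2|wr3
(1) want 1×ALU +2rd +1wr — FU → AL0|MU2|ME1|BR1|rd2|wr3
(2) want 1×MUL +1rd +1wr — yes → AL0|MU1|ME1|BR1|rd1|wr2
(3) want 1×BR +0rd +0wr — yes → AL0|MU1|ME1|BR0|rd1|wr2
(4) want 1×BR +2rd +0wr — FU → AL0|MU1|ME1|BR0|rd1|wr2
(5) want 1×MUL +2rd +1wr — RD_PORT → AL0|MU1|ME1|BR0|rd1|wr2
(6) want 1×MEM +2rd +0wr — RD_PORT → AL0|MU1|ME1|BR0|rd1|wr2
(7) want 1×MUL +2rd +1wr — RD_PORT → AL0|MU1|ME1|BR0|rd1|wr2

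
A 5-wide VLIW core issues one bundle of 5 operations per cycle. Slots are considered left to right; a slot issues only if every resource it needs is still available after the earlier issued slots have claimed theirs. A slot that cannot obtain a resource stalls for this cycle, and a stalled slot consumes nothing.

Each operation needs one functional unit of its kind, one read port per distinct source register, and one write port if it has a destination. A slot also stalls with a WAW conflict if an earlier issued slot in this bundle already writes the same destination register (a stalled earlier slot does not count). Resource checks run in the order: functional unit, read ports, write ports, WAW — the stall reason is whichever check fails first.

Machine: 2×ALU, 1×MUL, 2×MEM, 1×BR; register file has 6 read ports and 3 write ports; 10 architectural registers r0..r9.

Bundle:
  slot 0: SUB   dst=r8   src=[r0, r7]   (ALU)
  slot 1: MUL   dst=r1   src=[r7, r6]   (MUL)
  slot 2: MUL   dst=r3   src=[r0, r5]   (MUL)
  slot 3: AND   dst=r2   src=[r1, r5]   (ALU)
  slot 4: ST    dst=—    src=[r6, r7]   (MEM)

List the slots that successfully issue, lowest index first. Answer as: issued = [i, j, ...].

[0] ALU needs rd=2 wr=1: ok; after: ALU=1 MUL=1 MEM=2 BR=1, R=4, W=2
[1] MUL needs rd=2 wr=1: ok; after: ALU=1 MUL=0 MEM=2 BR=1, R=2, W=1
[2] MUL needs rd=2 wr=1: FU; after: ALU=1 MUL=0 MEM=2 BR=1, R=2, W=1
[3] ALU needs rd=2 wr=1: ok; after: ALU=0 MUL=0 MEM=2 BR=1, R=0, W=0
[4] MEM needs rd=2 wr=0: RD_PORT; after: ALU=0 MUL=0 MEM=2 BR=1, R=0, W=0

issued = [0, 1, 3]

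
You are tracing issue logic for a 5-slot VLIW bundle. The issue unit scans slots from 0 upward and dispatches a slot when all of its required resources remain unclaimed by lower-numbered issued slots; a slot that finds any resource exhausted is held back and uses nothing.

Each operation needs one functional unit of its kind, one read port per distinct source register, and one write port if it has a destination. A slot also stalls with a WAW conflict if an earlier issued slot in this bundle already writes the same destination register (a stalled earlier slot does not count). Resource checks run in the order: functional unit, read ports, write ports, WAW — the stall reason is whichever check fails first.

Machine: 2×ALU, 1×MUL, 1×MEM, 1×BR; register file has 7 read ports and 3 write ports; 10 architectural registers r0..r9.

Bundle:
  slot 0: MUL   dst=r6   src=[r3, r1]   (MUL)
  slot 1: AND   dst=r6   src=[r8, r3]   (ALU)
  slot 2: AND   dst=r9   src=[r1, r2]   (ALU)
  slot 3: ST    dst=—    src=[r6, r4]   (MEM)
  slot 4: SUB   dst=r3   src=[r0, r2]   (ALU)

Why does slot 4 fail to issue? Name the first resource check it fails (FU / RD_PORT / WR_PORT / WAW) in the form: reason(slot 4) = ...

slot 0 (MUL): ISSUE — free A2,Mu0,Ld1,B1 rp5 wp2
slot 1 (ALU): stall WAW — free A2,Mu0,Ld1,B1 rp5 wp2
slot 2 (ALU): ISSUE — free A1,Mu0,Ld1,B1 rp3 wp1
slot 3 (MEM): ISSUE — free A1,Mu0,Ld0,B1 rp1 wp1
slot 4 (ALU): stall RD_PORT — free A1,Mu0,Ld0,B1 rp1 wp1

reason(slot 4) = RD_PORT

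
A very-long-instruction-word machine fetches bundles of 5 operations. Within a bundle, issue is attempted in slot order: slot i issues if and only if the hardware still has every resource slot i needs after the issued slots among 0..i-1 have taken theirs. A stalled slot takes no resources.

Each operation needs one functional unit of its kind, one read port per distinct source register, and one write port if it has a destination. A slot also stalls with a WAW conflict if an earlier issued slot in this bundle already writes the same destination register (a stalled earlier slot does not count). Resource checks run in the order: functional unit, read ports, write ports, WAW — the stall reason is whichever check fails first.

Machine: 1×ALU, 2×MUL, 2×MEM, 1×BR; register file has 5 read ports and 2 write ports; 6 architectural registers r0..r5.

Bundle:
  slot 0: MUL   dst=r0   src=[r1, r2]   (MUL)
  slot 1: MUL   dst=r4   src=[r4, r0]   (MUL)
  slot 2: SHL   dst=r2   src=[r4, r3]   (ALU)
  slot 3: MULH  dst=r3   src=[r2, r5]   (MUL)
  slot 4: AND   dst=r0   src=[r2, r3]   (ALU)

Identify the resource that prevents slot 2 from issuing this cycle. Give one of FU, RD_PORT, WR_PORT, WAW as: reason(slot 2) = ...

reason(slot 2) = RD_PORT

[0] MUL needs rd=2 wr=1: ok; after: ALU=1 MUL=1 MEM=2 BR=1, R=3, W=1
[1] MUL needs rd=2 wr=1: ok; after: ALU=1 MUL=0 MEM=2 BR=1, R=1, W=0
[2] ALU needs rd=2 wr=1: RD_PORT; after: ALU=1 MUL=0 MEM=2 BR=1, R=1, W=0
[3] MUL needs rd=2 wr=1: FU; after: ALU=1 MUL=0 MEM=2 BR=1, R=1, W=0
[4] ALU needs rd=2 wr=1: RD_PORT; after: ALU=1 MUL=0 MEM=2 BR=1, R=1, W=0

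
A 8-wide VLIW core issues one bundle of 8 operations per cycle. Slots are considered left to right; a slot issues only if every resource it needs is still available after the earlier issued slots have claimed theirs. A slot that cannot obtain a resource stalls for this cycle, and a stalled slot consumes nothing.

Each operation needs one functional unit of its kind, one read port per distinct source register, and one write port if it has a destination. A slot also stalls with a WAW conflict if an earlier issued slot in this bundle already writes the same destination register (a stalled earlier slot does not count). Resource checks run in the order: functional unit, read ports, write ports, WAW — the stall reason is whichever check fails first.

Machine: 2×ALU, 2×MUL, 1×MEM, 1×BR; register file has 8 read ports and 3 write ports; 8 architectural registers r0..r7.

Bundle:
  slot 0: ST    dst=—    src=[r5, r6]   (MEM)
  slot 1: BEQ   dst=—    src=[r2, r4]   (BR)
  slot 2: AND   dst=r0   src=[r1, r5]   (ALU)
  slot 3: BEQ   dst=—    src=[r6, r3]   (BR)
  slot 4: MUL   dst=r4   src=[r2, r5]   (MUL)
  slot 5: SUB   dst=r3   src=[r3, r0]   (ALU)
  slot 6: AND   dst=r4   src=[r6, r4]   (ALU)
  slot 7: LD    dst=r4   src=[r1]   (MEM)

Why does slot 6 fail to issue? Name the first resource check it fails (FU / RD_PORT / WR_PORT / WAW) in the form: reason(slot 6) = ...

[0] MEM needs rd=2 wr=0: ok; after: ALU=2 MUL=2 MEM=0 BR=1, R=6, W=3
[1] BR needs rd=2 wr=0: ok; after: ALU=2 MUL=2 MEM=0 BR=0, R=4, W=3
[2] ALU needs rd=2 wr=1: ok; after: ALU=1 MUL=2 MEM=0 BR=0, R=2, W=2
[3] BR needs rd=2 wr=0: FU; after: ALU=1 MUL=2 MEM=0 BR=0, R=2, W=2
[4] MUL needs rd=2 wr=1: ok; after: ALU=1 MUL=1 MEM=0 BR=0, R=0, W=1
[5] ALU needs rd=2 wr=1: RD_PORT; after: ALU=1 MUL=1 MEM=0 BR=0, R=0, W=1
[6] ALU needs rd=2 wr=1: RD_PORT; after: ALU=1 MUL=1 MEM=0 BR=0, R=0, W=1
[7] MEM needs rd=1 wr=1: FU; after: ALU=1 MUL=1 MEM=0 BR=0, R=0, W=1

reason(slot 6) = RD_PORT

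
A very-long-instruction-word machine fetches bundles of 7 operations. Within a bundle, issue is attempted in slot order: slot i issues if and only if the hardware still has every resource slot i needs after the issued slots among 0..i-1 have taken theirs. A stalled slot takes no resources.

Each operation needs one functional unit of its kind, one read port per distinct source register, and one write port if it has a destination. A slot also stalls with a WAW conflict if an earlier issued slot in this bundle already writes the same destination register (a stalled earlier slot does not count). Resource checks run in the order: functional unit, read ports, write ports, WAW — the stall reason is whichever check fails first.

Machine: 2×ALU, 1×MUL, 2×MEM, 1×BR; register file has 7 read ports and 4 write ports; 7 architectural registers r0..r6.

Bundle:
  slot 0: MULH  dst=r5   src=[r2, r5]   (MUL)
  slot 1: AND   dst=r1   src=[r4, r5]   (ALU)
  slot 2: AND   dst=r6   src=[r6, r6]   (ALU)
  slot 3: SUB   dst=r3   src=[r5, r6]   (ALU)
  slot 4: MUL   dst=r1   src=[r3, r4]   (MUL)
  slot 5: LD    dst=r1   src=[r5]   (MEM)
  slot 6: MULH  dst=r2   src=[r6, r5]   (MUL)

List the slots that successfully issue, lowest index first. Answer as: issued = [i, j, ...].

issued = [0, 1, 2]

#0 MUL src=r2,r5 dispatched  <A:2 Mu:0 Ld:2 B:1 rd:5 wr:3>
#1 ALU src=r4,r5 dispatched  <A:1 Mu:0 Ld:2 B:1 rd:3 wr:2>
#2 ALU src=r6,r6 dispatched  <A:0 Mu:0 Ld:2 B:1 rd:2 wr:1>
#3 ALU src=r5,r6 held:FU  <A:0 Mu:0 Ld:2 B:1 rd:2 wr:1>
#4 MUL src=r3,r4 held:FU  <A:0 Mu:0 Ld:2 B:1 rd:2 wr:1>
#5 MEM src=r5 held:WAW  <A:0 Mu:0 Ld:2 B:1 rd:2 wr:1>
#6 MUL src=r6,r5 held:FU  <A:0 Mu:0 Ld:2 B:1 rd:2 wr:1>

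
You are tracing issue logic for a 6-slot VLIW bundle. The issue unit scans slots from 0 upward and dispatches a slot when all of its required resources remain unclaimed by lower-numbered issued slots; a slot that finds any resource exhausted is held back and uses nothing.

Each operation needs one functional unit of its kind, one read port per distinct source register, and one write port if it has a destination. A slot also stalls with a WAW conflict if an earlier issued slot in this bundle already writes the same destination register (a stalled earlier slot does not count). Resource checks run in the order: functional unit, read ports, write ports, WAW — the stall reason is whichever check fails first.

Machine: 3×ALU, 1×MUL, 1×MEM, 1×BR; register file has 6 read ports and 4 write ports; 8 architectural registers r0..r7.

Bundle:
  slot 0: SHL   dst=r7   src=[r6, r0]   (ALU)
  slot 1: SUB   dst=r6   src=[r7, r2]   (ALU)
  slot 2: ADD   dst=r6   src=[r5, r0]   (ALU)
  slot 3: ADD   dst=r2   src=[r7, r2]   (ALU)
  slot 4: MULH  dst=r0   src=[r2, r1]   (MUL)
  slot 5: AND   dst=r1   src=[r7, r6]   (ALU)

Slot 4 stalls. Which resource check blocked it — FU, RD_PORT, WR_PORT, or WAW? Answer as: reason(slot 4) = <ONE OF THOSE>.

[0] ALU needs rd=2 wr=1: ok; after: ALU=2 MUL=1 MEM=1 BR=1, R=4, W=3
[1] ALU needs rd=2 wr=1: ok; after: ALU=1 MUL=1 MEM=1 BR=1, R=2, W=2
[2] ALU needs rd=2 wr=1: WAW; after: ALU=1 MUL=1 MEM=1 BR=1, R=2, W=2
[3] ALU needs rd=2 wr=1: ok; after: ALU=0 MUL=1 MEM=1 BR=1, R=0, W=1
[4] MUL needs rd=2 wr=1: RD_PORT; after: ALU=0 MUL=1 MEM=1 BR=1, R=0, W=1
[5] ALU needs rd=2 wr=1: FU; after: ALU=0 MUL=1 MEM=1 BR=1, R=0, W=1

reason(slot 4) = RD_PORT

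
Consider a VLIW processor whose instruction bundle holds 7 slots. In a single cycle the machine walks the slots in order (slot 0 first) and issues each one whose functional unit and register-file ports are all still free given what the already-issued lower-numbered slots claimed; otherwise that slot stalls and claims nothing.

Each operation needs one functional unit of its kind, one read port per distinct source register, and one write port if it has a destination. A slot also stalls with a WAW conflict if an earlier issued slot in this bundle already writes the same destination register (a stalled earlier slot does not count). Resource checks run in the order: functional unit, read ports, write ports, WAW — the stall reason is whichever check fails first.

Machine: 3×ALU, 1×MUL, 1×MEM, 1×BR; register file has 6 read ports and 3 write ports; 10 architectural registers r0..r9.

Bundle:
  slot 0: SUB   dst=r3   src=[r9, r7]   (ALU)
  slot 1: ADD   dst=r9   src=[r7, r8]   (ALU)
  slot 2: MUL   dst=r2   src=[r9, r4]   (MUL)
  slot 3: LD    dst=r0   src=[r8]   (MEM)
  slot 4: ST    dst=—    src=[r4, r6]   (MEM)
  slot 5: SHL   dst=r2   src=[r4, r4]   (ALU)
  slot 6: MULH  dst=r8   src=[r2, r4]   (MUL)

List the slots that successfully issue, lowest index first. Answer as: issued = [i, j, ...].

[0] ALU needs rd=2 wr=1: ok; after: ALU=2 MUL=1 MEM=1 BR=1, R=4, W=2
[1] ALU needs rd=2 wr=1: ok; after: ALU=1 MUL=1 MEM=1 BR=1, R=2, W=1
[2] MUL needs rd=2 wr=1: ok; after: ALU=1 MUL=0 MEM=1 BR=1, R=0, W=0
[3] MEM needs rd=1 wr=1: RD_PORT; after: ALU=1 MUL=0 MEM=1 BR=1, R=0, W=0
[4] MEM needs rd=2 wr=0: RD_PORT; after: ALU=1 MUL=0 MEM=1 BR=1, R=0, W=0
[5] ALU needs rd=1 wr=1: RD_PORT; after: ALU=1 MUL=0 MEM=1 BR=1, R=0, W=0
[6] MUL needs rd=2 wr=1: FU; after: ALU=1 MUL=0 MEM=1 BR=1, R=0, W=0

issued = [0, 1, 2]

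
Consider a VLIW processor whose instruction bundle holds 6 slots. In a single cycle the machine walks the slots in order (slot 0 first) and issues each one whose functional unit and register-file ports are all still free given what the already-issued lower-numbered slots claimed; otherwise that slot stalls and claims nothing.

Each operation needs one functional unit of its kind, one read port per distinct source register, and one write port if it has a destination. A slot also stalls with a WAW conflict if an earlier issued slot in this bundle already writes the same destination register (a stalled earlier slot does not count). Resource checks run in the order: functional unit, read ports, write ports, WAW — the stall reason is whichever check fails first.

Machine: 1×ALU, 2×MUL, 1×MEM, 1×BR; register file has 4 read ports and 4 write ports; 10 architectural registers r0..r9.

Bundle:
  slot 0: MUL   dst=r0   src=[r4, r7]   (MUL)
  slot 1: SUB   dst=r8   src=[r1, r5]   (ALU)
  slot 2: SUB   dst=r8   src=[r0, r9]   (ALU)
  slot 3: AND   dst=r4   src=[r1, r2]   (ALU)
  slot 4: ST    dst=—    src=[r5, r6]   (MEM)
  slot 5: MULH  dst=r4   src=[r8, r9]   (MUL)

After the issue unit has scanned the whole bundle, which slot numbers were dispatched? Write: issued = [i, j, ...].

slot 0 (MUL): ISSUE — free A1,Mu1,Ld1,B1 rp2 wp3
slot 1 (ALU): ISSUE — free A0,Mu1,Ld1,B1 rp0 wp2
slot 2 (ALU): stall FU — free A0,Mu1,Ld1,B1 rp0 wp2
slot 3 (ALU): stall FU — free A0,Mu1,Ld1,B1 rp0 wp2
slot 4 (MEM): stall RD_PORT — free A0,Mu1,Ld1,B1 rp0 wp2
slot 5 (MUL): stall RD_PORT — free A0,Mu1,Ld1,B1 rp0 wp2

issued = [0, 1]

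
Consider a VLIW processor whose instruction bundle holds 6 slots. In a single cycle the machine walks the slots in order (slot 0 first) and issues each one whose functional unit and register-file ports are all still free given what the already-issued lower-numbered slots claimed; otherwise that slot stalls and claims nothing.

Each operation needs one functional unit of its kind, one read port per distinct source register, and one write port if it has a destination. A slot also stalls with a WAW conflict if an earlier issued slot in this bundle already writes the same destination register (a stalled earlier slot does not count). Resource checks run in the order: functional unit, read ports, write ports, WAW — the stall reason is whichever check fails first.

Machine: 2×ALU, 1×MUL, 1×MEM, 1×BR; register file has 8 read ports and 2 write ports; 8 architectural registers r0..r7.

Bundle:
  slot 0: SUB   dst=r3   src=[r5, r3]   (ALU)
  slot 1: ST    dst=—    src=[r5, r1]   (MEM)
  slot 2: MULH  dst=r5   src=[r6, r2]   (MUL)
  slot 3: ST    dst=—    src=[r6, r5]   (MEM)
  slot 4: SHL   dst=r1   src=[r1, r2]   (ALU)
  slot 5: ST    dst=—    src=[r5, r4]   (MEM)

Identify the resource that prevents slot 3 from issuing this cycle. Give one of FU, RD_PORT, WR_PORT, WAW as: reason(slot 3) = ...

#0 ALU src=r5,r3 dispatched  <A:1 Mu:1 Ld:1 B:1 rd:6 wr:1>
#1 MEM src=r5,r1 dispatched  <A:1 Mu:1 Ld:0 B:1 rd:4 wr:1>
#2 MUL src=r6,r2 dispatched  <A:1 Mu:0 Ld:0 B:1 rd:2 wr:0>
#3 MEM src=r6,r5 held:FU  <A:1 Mu:0 Ld:0 B:1 rd:2 wr:0>
#4 ALU src=r1,r2 held:WR_PORT  <A:1 Mu:0 Ld:0 B:1 rd:2 wr:0>
#5 MEM src=r5,r4 held:FU  <A:1 Mu:0 Ld:0 B:1 rd:2 wr:0>

reason(slot 3) = FU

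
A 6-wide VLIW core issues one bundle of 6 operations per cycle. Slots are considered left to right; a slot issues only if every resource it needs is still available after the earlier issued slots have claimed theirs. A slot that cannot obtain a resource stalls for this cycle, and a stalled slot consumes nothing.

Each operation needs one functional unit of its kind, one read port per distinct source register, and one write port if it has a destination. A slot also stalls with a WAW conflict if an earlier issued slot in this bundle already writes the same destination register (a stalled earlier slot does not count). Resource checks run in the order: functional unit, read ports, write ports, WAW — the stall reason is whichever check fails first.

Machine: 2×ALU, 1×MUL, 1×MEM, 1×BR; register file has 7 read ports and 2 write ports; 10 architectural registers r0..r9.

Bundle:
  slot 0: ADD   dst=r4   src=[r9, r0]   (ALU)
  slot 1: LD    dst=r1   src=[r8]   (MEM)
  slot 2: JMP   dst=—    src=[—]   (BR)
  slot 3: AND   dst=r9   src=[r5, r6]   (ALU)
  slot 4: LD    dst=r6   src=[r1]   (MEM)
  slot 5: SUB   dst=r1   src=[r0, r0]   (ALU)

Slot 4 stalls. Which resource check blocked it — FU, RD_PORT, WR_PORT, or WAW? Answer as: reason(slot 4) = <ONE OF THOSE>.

reason(slot 4) = FU

slot 0 (ALU): ISSUE — free A1,Mu1,Ld1,B1 rp5 wp1
slot 1 (MEM): ISSUE — free A1,Mu1,Ld0,B1 rp4 wp0
slot 2 (BR): ISSUE — free A1,Mu1,Ld0,B0 rp4 wp0
slot 3 (ALU): stall WR_PORT — free A1,Mu1,Ld0,B0 rp4 wp0
slot 4 (MEM): stall FU — free A1,Mu1,Ld0,B0 rp4 wp0
slot 5 (ALU): stall WR_PORT — free A1,Mu1,Ld0,B0 rp4 wp0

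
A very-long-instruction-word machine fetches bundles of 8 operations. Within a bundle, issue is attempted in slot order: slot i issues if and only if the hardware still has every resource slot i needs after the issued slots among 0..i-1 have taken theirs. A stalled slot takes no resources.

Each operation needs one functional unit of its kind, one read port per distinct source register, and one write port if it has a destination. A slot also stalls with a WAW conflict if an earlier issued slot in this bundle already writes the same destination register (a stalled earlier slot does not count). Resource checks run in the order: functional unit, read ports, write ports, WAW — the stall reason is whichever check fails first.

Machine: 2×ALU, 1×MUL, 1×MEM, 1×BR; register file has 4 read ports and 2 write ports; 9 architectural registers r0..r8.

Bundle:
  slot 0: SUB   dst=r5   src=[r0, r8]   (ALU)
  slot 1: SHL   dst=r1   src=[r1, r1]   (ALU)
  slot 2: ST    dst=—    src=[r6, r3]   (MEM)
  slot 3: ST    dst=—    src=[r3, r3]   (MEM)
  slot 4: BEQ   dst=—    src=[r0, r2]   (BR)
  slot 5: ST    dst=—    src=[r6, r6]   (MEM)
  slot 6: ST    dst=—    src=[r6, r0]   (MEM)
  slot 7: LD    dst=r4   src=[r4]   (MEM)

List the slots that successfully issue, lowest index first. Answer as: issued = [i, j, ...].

[0] ALU needs rd=2 wr=1: ok; after: ALU=1 MUL=1 MEM=1 BR=1, R=2, W=1
[1] ALU needs rd=1 wr=1: ok; after: ALU=0 MUL=1 MEM=1 BR=1, R=1, W=0
[2] MEM needs rd=2 wr=0: RD_PORT; after: ALU=0 MUL=1 MEM=1 BR=1, R=1, W=0
[3] MEM needs rd=1 wr=0: ok; after: ALU=0 MUL=1 MEM=0 BR=1, R=0, W=0
[4] BR needs rd=2 wr=0: RD_PORT; after: ALU=0 MUL=1 MEM=0 BR=1, R=0, W=0
[5] MEM needs rd=1 wr=0: FU; after: ALU=0 MUL=1 MEM=0 BR=1, R=0, W=0
[6] MEM needs rd=2 wr=0: FU; after: ALU=0 MUL=1 MEM=0 BR=1, R=0, W=0
[7] MEM needs rd=1 wr=1: FU; after: ALU=0 MUL=1 MEM=0 BR=1, R=0, W=0

issued = [0, 1, 3]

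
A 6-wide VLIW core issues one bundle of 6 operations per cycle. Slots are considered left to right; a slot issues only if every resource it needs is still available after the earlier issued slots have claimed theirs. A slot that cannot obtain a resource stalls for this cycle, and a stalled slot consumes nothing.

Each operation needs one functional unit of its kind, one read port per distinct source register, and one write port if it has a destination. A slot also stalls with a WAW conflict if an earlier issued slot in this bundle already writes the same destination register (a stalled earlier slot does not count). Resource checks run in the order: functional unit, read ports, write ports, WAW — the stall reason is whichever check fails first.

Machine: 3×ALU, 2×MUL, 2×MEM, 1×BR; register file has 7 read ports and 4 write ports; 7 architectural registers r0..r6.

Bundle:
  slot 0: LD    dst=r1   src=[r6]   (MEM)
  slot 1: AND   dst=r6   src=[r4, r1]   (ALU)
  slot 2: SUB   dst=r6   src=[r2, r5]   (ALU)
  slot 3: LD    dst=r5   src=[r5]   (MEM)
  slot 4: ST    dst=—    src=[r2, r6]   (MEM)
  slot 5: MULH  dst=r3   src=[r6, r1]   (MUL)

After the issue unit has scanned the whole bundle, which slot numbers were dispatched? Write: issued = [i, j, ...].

slot 0 (MEM): ISSUE — free A3,Mu2,Ld1,B1 rp6 wp3
slot 1 (ALU): ISSUE — free A2,Mu2,Ld1,B1 rp4 wp2
slot 2 (ALU): stall WAW — free A2,Mu2,Ld1,B1 rp4 wp2
slot 3 (MEM): ISSUE — free A2,Mu2,Ld0,B1 rp3 wp1
slot 4 (MEM): stall FU — free A2,Mu2,Ld0,B1 rp3 wp1
slot 5 (MUL): ISSUE — free A2,Mu1,Ld0,B1 rp1 wp0

issued = [0, 1, 3, 5]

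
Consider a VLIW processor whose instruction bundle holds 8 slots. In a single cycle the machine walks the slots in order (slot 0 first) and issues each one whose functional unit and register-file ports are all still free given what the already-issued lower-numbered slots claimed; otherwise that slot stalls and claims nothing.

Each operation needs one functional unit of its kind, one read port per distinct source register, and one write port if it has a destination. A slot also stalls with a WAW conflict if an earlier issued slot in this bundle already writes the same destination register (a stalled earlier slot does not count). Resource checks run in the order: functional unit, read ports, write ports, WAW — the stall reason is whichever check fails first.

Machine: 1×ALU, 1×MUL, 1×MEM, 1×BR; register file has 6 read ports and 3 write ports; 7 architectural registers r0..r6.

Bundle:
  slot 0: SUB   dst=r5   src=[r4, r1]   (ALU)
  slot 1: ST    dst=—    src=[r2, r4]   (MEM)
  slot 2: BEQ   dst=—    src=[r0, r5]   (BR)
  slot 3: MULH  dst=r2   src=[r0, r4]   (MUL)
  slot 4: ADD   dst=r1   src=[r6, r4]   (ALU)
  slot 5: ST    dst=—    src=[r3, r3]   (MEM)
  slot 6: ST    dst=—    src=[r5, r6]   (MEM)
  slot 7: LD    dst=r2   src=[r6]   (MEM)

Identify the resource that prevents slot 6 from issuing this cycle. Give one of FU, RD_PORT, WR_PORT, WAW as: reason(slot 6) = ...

(0) want 1×ALU +2rd +1wr — yes → AL0|MU1|ME1|BR1|rd4|wr2
(1) want 1×MEM +2rd +0wr — yes → AL0|MU1|ME0|BR1|rd2|wr2
(2) want 1×BR +2rd +0wr — yes → AL0|MU1|ME0|BR0|rd0|wr2
(3) want 1×MUL +2rd +1wr — RD_PORT → AL0|MU1|ME0|BR0|rd0|wr2
(4) want 1×ALU +2rd +1wr — FU → AL0|MU1|ME0|BR0|rd0|wr2
(5) want 1×MEM +1rd +0wr — FU → AL0|MU1|ME0|BR0|rd0|wr2
(6) want 1×MEM +2rd +0wr — FU → AL0|MU1|ME0|BR0|rd0|wr2
(7) want 1×MEM +1rd +1wr — FU → AL0|MU1|ME0|BR0|rd0|wr2

reason(slot 6) = FU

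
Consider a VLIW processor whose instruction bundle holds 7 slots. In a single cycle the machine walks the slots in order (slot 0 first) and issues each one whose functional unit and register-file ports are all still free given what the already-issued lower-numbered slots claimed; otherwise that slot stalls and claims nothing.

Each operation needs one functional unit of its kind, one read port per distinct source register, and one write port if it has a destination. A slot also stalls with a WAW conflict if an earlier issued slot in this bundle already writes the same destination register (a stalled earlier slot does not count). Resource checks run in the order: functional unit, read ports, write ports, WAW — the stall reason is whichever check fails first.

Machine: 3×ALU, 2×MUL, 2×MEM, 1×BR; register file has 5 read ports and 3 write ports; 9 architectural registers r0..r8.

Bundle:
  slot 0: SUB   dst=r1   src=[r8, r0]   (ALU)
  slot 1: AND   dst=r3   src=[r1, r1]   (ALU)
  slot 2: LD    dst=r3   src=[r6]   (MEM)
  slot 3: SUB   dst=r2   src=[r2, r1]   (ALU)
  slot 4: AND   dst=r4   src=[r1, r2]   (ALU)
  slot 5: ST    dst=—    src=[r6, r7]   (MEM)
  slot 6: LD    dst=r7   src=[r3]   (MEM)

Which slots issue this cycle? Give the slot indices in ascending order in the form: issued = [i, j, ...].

[0] ALU needs rd=2 wr=1: ok; after: ALU=2 MUL=2 MEM=2 BR=1, R=3, W=2
[1] ALU needs rd=1 wr=1: ok; after: ALU=1 MUL=2 MEM=2 BR=1, R=2, W=1
[2] MEM needs rd=1 wr=1: WAW; after: ALU=1 MUL=2 MEM=2 BR=1, R=2, W=1
[3] ALU needs rd=2 wr=1: ok; after: ALU=0 MUL=2 MEM=2 BR=1, R=0, W=0
[4] ALU needs rd=2 wr=1: FU; after: ALU=0 MUL=2 MEM=2 BR=1, R=0, W=0
[5] MEM needs rd=2 wr=0: RD_PORT; after: ALU=0 MUL=2 MEM=2 BR=1, R=0, W=0
[6] MEM needs rd=1 wr=1: RD_PORT; after: ALU=0 MUL=2 MEM=2 BR=1, R=0, W=0

issued = [0, 1, 3]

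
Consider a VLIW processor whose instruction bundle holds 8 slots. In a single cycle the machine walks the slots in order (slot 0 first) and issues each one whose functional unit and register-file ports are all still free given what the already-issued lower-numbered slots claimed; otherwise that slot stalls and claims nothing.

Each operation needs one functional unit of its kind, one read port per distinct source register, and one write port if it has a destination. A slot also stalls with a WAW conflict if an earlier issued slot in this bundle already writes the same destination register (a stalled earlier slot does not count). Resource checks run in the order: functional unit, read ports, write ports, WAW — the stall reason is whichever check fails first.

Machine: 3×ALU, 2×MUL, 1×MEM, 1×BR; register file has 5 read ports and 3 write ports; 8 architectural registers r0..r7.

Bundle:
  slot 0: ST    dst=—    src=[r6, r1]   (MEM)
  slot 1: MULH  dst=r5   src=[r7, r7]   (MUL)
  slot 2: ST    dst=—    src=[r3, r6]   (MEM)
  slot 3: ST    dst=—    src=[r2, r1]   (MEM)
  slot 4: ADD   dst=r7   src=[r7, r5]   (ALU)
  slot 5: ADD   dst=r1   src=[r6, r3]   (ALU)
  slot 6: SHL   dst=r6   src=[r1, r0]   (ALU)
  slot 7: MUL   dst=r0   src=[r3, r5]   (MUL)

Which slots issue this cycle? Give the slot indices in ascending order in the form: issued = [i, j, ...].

issued = [0, 1, 4]

#0 MEM src=r6,r1 dispatched  <A:3 Mu:2 Ld:0 B:1 rd:3 wr:3>
#1 MUL src=r7,r7 dispatched  <A:3 Mu:1 Ld:0 B:1 rd:2 wr:2>
#2 MEM src=r3,r6 held:FU  <A:3 Mu:1 Ld:0 B:1 rd:2 wr:2>
#3 MEM src=r2,r1 held:FU  <A:3 Mu:1 Ld:0 B:1 rd:2 wr:2>
#4 ALU src=r7,r5 dispatched  <A:2 Mu:1 Ld:0 B:1 rd:0 wr:1>
#5 ALU src=r6,r3 held:RD_PORT  <A:2 Mu:1 Ld:0 B:1 rd:0 wr:1>
#6 ALU src=r1,r0 held:RD_PORT  <A:2 Mu:1 Ld:0 B:1 rd:0 wr:1>
#7 MUL src=r3,r5 held:RD_PORT  <A:2 Mu:1 Ld:0 B:1 rd:0 wr:1>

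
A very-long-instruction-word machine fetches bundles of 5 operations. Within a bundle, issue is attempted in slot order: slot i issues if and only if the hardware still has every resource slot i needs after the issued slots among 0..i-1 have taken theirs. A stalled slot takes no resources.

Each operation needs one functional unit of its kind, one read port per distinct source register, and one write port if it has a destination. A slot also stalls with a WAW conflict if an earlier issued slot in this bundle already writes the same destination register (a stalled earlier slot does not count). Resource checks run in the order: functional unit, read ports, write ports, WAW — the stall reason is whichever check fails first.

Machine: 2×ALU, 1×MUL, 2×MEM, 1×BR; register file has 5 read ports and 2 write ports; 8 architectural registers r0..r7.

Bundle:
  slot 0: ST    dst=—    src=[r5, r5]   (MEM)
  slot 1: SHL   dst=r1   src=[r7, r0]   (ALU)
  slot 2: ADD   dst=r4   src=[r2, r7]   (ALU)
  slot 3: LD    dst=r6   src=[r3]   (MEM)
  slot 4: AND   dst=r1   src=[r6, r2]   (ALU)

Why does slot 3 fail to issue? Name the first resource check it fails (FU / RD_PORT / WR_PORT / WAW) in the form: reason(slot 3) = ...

  0. MEM ⇒ go  {2A/1Mu/1Ld/1B | 4r 2w}
  1. ALU→r1 ⇒ go  {1A/1Mu/1Ld/1B | 2r 1w}
  2. ALU→r4 ⇒ go  {0A/1Mu/1Ld/1B | 0r 0w}
  3. MEM→r6 ⇒ no(RD_PORT)  {0A/1Mu/1Ld/1B | 0r 0w}
  4. ALU→r1 ⇒ no(FU)  {0A/1Mu/1Ld/1B | 0r 0w}

reason(slot 3) = RD_PORT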